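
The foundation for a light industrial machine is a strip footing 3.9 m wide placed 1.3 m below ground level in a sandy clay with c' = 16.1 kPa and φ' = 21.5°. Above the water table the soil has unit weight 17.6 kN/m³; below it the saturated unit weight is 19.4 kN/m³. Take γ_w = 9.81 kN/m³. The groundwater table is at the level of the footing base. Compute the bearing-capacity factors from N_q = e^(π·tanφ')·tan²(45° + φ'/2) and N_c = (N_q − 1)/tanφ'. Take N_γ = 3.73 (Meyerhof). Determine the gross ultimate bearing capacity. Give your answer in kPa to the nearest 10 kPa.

q_ult ≈ 500 kPa

tan21.5° = 0.3939, so N_q = e^(π×0.3939)·tan²(55.75°) = 3.447 × 2.157 = 7.44.
N_c = (7.44 − 1)/tan21.5° = 16.34.
q = γ·D_f = 17.6 × 1.3 = 22.88 kPa.
For the ½γBN_γ term take γ' = 19.4 − 9.81 = 9.59 kN/m³ (soil below base is submerged).
c·N_c = 16.1 × 16.337 = 263.03 kPa
q·N_q = 22.88 × 7.4354 = 170.12 kPa
0.5·γ·B·N_γ = 0.5 × 9.59 × 3.9 × 3.73 = 69.753 kPa
q_ult = 263.03 + 170.12 + 69.753 = 502.91 kPa.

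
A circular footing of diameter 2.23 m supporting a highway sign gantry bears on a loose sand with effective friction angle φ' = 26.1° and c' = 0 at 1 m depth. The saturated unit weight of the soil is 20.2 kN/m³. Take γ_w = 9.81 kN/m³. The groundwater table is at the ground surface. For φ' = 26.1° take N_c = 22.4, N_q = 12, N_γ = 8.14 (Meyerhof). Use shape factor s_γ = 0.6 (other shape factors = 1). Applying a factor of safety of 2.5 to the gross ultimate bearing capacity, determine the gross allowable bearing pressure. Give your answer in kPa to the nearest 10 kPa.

With the water table at the surface the whole profile is submerged: γ' = 20.2 − 9.81 = 10.39 kN/m³, so q = γ'·D_f = 10.39 kPa; the same γ' applies in the ½γBN_γ term.
q_ult = q·N_q + 0.5·γ·B·N_γ·s_γ
     = 10.39 × 12 + 0.5 × 10.39 × 2.23 × 8.14 × 0.6
     = 124.68 + 56.58 = 181.26 kPa.
q_all = q_ult / FS = 181.26 / 2.5 = 72.504 kPa.

q_all ≈ 70 kPa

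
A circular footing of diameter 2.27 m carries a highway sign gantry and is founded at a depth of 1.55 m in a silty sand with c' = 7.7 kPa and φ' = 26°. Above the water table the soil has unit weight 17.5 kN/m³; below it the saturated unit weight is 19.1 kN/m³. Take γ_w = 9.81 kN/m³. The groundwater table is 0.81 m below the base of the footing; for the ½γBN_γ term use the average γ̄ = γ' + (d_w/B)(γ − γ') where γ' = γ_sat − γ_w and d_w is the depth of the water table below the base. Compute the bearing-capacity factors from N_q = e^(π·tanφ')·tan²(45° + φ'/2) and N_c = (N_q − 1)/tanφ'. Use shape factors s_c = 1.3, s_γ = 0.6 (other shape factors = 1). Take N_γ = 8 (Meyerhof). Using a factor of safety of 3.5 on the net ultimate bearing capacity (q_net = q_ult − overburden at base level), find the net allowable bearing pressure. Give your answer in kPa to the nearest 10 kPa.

q_all(net) ≈ 170 kPa

N_q = e^(π·tan26°)·tan²(58°) = 11.85; N_c = (N_q − 1)/tanφ' = 22.25.
Overburden at base level: q = 17.5 × 1.55 = 27.125 kPa.
The water table is 0.81 m below the base (< B = 2.27 m), so the ½γBN_γ term uses γ̄ = γ' + (d_w/B)(γ − γ') = 9.29 + (0.81/2.27)(17.5 − 9.29) = 12.22 kN/m³.
Cohesion term c·N_c·s_c = 7.7 × 22.254 × 1.3 = 222.77 kPa; surcharge term q·N_q = 27.125 × 11.854 = 321.55 kPa; self-weight term 0.5·γ·B·N_γ·s_γ = 0.5 × 12.22 × 2.27 × 8 × 0.6 = 66.572 kPa.
q_ult = 222.77 + 321.55 + 66.572 = 610.88 kPa.
q_net = 610.88 − 27.125 = 583.76 kPa.
q_all(net) = 583.76 / 3.5 = 166.79 kPa.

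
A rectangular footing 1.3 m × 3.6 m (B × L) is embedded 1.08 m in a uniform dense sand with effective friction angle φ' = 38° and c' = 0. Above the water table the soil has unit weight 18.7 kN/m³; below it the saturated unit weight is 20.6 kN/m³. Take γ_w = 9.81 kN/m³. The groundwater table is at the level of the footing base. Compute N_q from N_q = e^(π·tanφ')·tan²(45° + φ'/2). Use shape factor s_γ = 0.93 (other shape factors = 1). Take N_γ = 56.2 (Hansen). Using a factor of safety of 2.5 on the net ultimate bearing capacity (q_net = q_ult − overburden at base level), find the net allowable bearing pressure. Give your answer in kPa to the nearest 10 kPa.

q_all(net) ≈ 530 kPa

N_q = e^(π·tan38°)·tan²(64°) = 48.93.
Overburden at base level: q = 18.7 × 1.08 = 20.196 kPa.
Below the base the soil is submerged, so the ½γBN_γ term uses γ' = 20.6 − 9.81 = 10.79 kN/m³.
Surcharge term q·N_q = 20.196 × 48.933 = 988.26 kPa; self-weight term 0.5·γ·B·N_γ·s_γ = 0.5 × 10.79 × 1.3 × 56.2 × 0.93 = 366.57 kPa.
q_ult = 988.26 + 366.57 = 1354.8 kPa.
q_net = 1354.8 − 20.196 = 1334.6 kPa.
q_all(net) = 1334.6 / 2.5 = 533.85 kPa.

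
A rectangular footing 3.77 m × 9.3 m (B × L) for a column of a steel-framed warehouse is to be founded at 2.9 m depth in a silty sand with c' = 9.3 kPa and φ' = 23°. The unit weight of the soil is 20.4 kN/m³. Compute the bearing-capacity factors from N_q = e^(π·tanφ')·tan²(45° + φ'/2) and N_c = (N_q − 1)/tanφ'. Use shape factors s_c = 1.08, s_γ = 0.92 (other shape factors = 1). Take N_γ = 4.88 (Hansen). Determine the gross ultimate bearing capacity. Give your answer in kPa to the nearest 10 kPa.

q_ult ≈ 870 kPa

tan23° = 0.4245, so N_q = e^(π×0.4245)·tan²(56.5°) = 3.794 × 2.283 = 8.66.
N_c = (8.66 − 1)/tan23° = 18.05.
q = γ·D_f = 20.4 × 2.9 = 59.16 kPa.
c·N_c·s_c = 9.3 × 18.049 × 1.08 = 181.28 kPa
q·N_q = 59.16 × 8.6612 = 512.4 kPa
0.5·γ·B·N_γ·s_γ = 0.5 × 20.4 × 3.77 × 4.88 × 0.92 = 172.64 kPa
q_ult = 181.28 + 512.4 + 172.64 = 866.32 kPa.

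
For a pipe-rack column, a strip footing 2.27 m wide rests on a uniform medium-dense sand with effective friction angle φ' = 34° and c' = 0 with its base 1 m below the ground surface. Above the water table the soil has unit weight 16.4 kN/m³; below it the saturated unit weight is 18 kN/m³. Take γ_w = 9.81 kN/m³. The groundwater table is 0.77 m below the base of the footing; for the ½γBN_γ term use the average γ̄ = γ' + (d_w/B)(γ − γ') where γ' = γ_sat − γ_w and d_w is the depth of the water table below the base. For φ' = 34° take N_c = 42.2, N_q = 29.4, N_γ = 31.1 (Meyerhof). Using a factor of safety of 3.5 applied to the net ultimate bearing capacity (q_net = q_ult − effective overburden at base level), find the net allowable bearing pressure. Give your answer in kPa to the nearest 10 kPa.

q_all(net) ≈ 240 kPa

Overburden at base level: q = 16.4 × 1 = 16.4 kPa.
The water table is 0.77 m below the base (< B = 2.27 m), so the ½γBN_γ term uses γ̄ = γ' + (d_w/B)(γ − γ') = 8.19 + (0.77/2.27)(16.4 − 8.19) = 10.975 kN/m³.
Surcharge term q·N_q = 16.4 × 29.4 = 482.16 kPa; self-weight term 0.5·γ·B·N_γ = 0.5 × 10.975 × 2.27 × 31.1 = 387.4 kPa.
q_ult = 482.16 + 387.4 = 869.56 kPa.
Net ultimate: q_net = 869.56 − 16.4 = 853.16 kPa.
q_all(net) = 853.16 / 3.5 = 243.76 kPa.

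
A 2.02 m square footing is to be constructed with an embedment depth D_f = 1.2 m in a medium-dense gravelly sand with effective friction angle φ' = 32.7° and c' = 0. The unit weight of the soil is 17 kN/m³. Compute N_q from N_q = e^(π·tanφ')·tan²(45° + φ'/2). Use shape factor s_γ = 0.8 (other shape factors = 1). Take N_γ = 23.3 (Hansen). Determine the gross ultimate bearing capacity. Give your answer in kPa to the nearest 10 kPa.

tan32.7° = 0.642, so N_q = e^(π×0.642)·tan²(61.35°) = 7.515 × 3.35 = 25.18.
Overburden at base level: q = 17 × 1.2 = 20.4 kPa.
Surcharge term q·N_q = 20.4 × 25.175 = 513.57 kPa; self-weight term 0.5·γ·B·N_γ·s_γ = 0.5 × 17 × 2.02 × 23.3 × 0.8 = 320.05 kPa.
q_ult = 513.57 + 320.05 = 833.62 kPa.

q_ult ≈ 830 kPa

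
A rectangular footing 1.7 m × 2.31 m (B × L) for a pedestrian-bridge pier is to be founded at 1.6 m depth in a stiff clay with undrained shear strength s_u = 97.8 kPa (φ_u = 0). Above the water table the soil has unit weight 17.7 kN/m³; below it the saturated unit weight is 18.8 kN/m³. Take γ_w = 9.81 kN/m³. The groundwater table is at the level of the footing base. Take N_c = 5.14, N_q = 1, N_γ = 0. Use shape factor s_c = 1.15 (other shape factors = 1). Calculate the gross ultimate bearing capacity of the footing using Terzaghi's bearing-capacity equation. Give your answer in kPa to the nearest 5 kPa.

q_ult ≈ 605 kPa

Overburden at base level: q = 17.7 × 1.6 = 28.32 kPa.
Cohesion term c·N_c·s_c = 97.8 × 5.14 × 1.15 = 578.1 kPa; surcharge term q·N_q = 28.32 × 1 = 28.32 kPa.
q_ult = 578.1 + 28.32 = 606.42 kPa.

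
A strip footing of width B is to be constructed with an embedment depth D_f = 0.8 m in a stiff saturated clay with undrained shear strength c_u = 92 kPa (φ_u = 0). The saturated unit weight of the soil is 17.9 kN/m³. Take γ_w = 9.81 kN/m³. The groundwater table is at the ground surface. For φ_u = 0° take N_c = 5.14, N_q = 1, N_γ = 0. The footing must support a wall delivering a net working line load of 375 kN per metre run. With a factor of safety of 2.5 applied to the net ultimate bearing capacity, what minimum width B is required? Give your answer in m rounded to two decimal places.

With the water table at the surface the whole profile is submerged: γ' = 17.9 − 9.81 = 8.09 kN/m³, so q = γ'·D_f = 6.472 kPa.
q_ult = c·N_c + q·N_q
     = 92 × 5.14 + 6.472 × 1
     = 472.88 + 6.472 = 479.35 kPa.
For φ = 0 the ½γBN_γ term vanishes, so q_ult is independent of B. q_net = 479.35 − 6.472 = 472.88 kPa; q_all(net) = 472.88/2.5 = 189.15 kPa.
Required width B = w / q_all(net) = 375 / 189.15 = 1.983 m.

B = 1.98 m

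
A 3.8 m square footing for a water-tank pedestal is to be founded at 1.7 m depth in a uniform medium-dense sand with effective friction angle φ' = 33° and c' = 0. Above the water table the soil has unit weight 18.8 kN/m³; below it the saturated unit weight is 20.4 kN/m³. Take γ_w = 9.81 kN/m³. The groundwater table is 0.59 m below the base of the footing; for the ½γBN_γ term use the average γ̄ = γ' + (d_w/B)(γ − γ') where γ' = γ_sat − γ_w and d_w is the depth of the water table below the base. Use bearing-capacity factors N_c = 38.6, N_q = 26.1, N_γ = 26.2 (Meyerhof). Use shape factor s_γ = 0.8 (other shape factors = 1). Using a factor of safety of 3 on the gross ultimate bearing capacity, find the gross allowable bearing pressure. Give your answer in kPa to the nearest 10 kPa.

Overburden at base level: q = 18.8 × 1.7 = 31.96 kPa.
The water table is 0.59 m below the base (< B = 3.8 m), so the ½γBN_γ term uses γ̄ = γ' + (d_w/B)(γ − γ') = 10.59 + (0.59/3.8)(18.8 − 10.59) = 11.865 kN/m³.
Surcharge term q·N_q = 31.96 × 26.1 = 834.16 kPa; self-weight term 0.5·γ·B·N_γ·s_γ = 0.5 × 11.865 × 3.8 × 26.2 × 0.8 = 472.5 kPa.
q_ult = 834.16 + 472.5 = 1306.7 kPa.
q_all = 1306.7 / 3 = 435.55 kPa.

q_all ≈ 440 kPa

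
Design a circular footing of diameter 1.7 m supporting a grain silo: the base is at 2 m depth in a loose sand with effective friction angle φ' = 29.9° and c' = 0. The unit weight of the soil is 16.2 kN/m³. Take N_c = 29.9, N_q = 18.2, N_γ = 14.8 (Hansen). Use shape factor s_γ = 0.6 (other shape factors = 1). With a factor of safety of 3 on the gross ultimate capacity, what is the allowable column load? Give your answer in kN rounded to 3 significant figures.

P_all ≈ 539 kN

Overburden at base level: q = 16.2 × 2 = 32.4 kPa.
Surcharge term q·N_q = 32.4 × 18.2 = 589.68 kPa; self-weight term 0.5·γ·B·N_γ·s_γ = 0.5 × 16.2 × 1.7 × 14.8 × 0.6 = 122.28 kPa.
q_ult = 589.68 + 122.28 = 711.96 kPa.
Gross allowable pressure q_all = 711.96 / 3 = 237.32 kPa.
Footing area = 2.2698 m², so allowable column load = 237.32 × 2.2698 = 538.67 kN.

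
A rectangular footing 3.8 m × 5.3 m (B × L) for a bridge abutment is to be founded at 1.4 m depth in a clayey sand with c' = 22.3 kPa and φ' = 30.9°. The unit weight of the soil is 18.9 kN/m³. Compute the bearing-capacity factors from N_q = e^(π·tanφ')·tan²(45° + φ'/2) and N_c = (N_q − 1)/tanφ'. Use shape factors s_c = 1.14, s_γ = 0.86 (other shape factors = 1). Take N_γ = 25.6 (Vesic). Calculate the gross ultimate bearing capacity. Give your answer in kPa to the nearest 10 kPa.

q_ult ≈ 2150 kPa

tan30.9° = 0.5985, so N_q = e^(π×0.5985)·tan²(60.45°) = 6.555 × 3.111 = 20.39.
N_c = (20.39 − 1)/tan30.9° = 32.41.
Effective surcharge at the founding depth q = γ·D_f = 18.9 × 1.4 = 26.46 kPa.
q_ult = c·N_c·s_c + q·N_q + 0.5·γ·B·N_γ·s_γ
     = 22.3 × 32.406 × 1.14 + 26.46 × 20.394 + 0.5 × 18.9 × 3.8 × 25.6 × 0.86
     = 823.82 + 539.64 + 790.59 = 2154 kPa.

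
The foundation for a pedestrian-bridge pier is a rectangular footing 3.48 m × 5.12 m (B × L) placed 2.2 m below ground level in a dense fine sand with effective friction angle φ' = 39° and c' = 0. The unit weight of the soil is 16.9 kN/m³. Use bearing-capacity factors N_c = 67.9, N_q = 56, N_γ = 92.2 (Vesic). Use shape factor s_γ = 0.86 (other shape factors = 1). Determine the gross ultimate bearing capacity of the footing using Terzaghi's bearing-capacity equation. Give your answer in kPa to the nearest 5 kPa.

Effective surcharge at the founding depth q = γ·D_f = 16.9 × 2.2 = 37.18 kPa.
q_ult = q·N_q + 0.5·γ·B·N_γ·s_γ
     = 37.18 × 56 + 0.5 × 16.9 × 3.48 × 92.2 × 0.86
     = 2082.1 + 2331.7 = 4413.7 kPa.

q_ult ≈ 4415 kPa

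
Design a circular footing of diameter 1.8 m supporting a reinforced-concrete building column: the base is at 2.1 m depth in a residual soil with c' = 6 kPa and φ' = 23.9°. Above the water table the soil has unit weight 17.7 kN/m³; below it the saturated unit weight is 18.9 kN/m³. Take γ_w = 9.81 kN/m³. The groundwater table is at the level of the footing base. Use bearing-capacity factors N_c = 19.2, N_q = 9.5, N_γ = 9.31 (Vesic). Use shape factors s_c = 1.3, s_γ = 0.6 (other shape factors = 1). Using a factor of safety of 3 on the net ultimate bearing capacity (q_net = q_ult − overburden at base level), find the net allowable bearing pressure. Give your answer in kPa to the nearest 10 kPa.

q_all(net) ≈ 170 kPa

q = γ·D_f = 17.7 × 2.1 = 37.17 kPa.
For the ½γBN_γ term take γ' = 18.9 − 9.81 = 9.09 kN/m³ (soil below base is submerged).
c·N_c·s_c = 6 × 19.2 × 1.3 = 149.76 kPa
q·N_q = 37.17 × 9.5 = 353.12 kPa
0.5·γ·B·N_γ·s_γ = 0.5 × 9.09 × 1.8 × 9.31 × 0.6 = 45.699 kPa
q_ult = 149.76 + 353.12 + 45.699 = 548.57 kPa.
q_net = 548.57 − 37.17 = 511.4 kPa.
q_all(net) = 511.4 / 3 = 170.47 kPa.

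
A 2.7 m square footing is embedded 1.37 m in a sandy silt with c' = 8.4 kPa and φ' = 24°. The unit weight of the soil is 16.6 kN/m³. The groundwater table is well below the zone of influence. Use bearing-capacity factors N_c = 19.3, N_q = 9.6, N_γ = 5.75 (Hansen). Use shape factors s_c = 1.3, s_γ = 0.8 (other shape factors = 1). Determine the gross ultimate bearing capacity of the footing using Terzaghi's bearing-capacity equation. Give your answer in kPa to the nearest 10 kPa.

q_ult ≈ 530 kPa

q = γ·D_f = 16.6 × 1.37 = 22.742 kPa.
c·N_c·s_c = 8.4 × 19.3 × 1.3 = 210.76 kPa
q·N_q = 22.742 × 9.6 = 218.32 kPa
0.5·γ·B·N_γ·s_γ = 0.5 × 16.6 × 2.7 × 5.75 × 0.8 = 103.09 kPa
q_ult = 210.76 + 218.32 + 103.09 = 532.17 kPa.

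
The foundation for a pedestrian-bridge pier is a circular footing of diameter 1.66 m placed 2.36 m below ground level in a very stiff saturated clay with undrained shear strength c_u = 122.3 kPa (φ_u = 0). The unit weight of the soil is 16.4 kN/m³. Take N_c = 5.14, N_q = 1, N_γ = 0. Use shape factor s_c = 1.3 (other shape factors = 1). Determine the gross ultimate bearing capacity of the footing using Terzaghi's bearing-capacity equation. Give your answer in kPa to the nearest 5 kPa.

Effective surcharge at the founding depth q = γ·D_f = 16.4 × 2.36 = 38.704 kPa.
q_ult = c·N_c·s_c + q·N_q
     = 122.3 × 5.14 × 1.3 + 38.704 × 1
     = 817.21 + 38.704 = 855.91 kPa.

q_ult ≈ 855 kPa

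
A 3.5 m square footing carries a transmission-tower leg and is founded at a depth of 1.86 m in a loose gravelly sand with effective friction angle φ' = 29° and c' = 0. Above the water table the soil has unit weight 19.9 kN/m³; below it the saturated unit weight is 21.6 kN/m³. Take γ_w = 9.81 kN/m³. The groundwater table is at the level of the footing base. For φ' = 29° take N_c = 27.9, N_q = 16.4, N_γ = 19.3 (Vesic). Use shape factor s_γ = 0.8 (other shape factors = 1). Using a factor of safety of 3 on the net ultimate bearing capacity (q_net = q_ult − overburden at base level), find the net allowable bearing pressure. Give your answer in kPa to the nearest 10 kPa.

q_all(net) ≈ 300 kPa

Effective surcharge at the founding depth q = γ·D_f = 19.9 × 1.86 = 37.014 kPa.
The water table coincides with the base, so in the self-weight term γ → γ' = 11.79 kN/m³.
q_ult = q·N_q + 0.5·γ·B·N_γ·s_γ
     = 37.014 × 16.4 + 0.5 × 11.79 × 3.5 × 19.3 × 0.8
     = 607.03 + 318.57 = 925.6 kPa.
q_net = 925.6 − 37.014 = 888.58 kPa.
q_all(net) = 888.58 / 3 = 296.19 kPa.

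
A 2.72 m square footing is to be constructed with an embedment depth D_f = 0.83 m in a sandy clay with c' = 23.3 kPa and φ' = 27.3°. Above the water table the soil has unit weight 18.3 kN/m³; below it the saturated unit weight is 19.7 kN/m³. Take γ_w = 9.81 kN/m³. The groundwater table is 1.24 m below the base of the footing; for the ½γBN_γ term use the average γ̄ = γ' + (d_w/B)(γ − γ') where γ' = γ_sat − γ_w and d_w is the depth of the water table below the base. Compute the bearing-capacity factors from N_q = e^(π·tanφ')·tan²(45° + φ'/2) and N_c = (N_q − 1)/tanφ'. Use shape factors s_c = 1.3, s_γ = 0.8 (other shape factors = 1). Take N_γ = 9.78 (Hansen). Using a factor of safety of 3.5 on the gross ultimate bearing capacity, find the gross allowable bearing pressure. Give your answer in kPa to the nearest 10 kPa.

N_q = e^(π·tan27.3°)·tan²(58.65°) = 13.64; N_c = (N_q − 1)/tanφ' = 24.48.
q = γ·D_f = 18.3 × 0.83 = 15.189 kPa.
γ' = 9.89 kN/m³; averaging over the depth B below the base, γ̄ = γ' + (d_w/B)(γ − γ') = 13.724 kN/m³.
c·N_c·s_c = 23.3 × 24.481 × 1.3 = 741.54 kPa
q·N_q = 15.189 × 13.636 = 207.11 kPa
0.5·γ·B·N_γ·s_γ = 0.5 × 13.724 × 2.72 × 9.78 × 0.8 = 146.03 kPa
q_ult = 741.54 + 207.11 + 146.03 = 1094.7 kPa.
q_all = 1094.7 / 3.5 = 312.77 kPa.

q_all ≈ 310 kPa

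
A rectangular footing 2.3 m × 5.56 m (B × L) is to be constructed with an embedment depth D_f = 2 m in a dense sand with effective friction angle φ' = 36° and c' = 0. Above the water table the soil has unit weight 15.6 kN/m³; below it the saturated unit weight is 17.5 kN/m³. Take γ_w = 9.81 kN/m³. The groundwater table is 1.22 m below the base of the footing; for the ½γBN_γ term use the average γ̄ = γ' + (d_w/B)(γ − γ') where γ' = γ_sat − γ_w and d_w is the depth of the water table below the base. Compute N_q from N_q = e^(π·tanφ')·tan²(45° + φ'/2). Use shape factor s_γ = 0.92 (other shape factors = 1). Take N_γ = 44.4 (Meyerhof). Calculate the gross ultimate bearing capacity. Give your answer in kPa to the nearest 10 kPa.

tan36° = 0.7265, so N_q = e^(π×0.7265)·tan²(63°) = 9.801 × 3.852 = 37.75.
q = γ·D_f = 15.6 × 2 = 31.2 kPa.
γ' = 7.69 kN/m³; averaging over the depth B below the base, γ̄ = γ' + (d_w/B)(γ − γ') = 11.886 kN/m³.
q·N_q = 31.2 × 37.752 = 1177.9 kPa
0.5·γ·B·N_γ·s_γ = 0.5 × 11.886 × 2.3 × 44.4 × 0.92 = 558.33 kPa
q_ult = 1177.9 + 558.33 = 1736.2 kPa.

q_ult ≈ 1740 kPa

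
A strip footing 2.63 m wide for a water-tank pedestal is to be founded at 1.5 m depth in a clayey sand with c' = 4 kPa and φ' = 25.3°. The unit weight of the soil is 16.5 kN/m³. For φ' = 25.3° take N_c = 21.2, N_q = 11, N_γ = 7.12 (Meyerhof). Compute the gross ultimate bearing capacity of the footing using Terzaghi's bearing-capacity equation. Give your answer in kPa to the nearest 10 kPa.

q_ult ≈ 510 kPa

Overburden at base level: q = 16.5 × 1.5 = 24.75 kPa.
Cohesion term c·N_c = 4 × 21.2 = 84.8 kPa; surcharge term q·N_q = 24.75 × 11 = 272.25 kPa; self-weight term 0.5·γ·B·N_γ = 0.5 × 16.5 × 2.63 × 7.12 = 154.49 kPa.
q_ult = 84.8 + 272.25 + 154.49 = 511.54 kPa.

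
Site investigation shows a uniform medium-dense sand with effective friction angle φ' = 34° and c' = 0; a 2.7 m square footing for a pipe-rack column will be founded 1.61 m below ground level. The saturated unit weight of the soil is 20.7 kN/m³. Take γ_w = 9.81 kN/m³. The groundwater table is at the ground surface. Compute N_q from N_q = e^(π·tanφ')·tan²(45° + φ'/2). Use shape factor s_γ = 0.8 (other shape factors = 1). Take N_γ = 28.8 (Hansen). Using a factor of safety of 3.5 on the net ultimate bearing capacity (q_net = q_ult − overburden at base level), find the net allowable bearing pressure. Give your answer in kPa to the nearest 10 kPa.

N_q = e^(π·tan34°)·tan²(62°) = 29.44.
Water table at ground surface, so effective unit weight γ' = 20.7 − 9.81 = 10.89 kN/m³ is used throughout; overburden q = 10.89 × 1.61 = 17.533 kPa; the same γ' applies in the ½γBN_γ term.
Surcharge term q·N_q = 17.533 × 29.44 = 516.16 kPa; self-weight term 0.5·γ·B·N_γ·s_γ = 0.5 × 10.89 × 2.7 × 28.8 × 0.8 = 338.72 kPa.
q_ult = 516.16 + 338.72 = 854.89 kPa.
q_net = 854.89 − 17.533 = 837.35 kPa.
q_all(net) = 837.35 / 3.5 = 239.24 kPa.

q_all(net) ≈ 240 kPa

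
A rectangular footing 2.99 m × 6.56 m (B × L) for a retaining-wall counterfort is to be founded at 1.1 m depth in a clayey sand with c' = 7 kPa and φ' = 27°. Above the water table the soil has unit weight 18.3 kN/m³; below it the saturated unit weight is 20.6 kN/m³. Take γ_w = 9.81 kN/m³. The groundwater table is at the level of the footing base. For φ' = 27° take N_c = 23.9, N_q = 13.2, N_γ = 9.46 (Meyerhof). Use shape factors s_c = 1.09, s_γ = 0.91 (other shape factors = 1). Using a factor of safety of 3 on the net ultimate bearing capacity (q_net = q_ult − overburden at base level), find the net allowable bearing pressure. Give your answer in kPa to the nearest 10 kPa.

q_all(net) ≈ 190 kPa

Overburden at base level: q = 18.3 × 1.1 = 20.13 kPa.
Below the base the soil is submerged, so the ½γBN_γ term uses γ' = 20.6 − 9.81 = 10.79 kN/m³.
Cohesion term c·N_c·s_c = 7 × 23.9 × 1.09 = 182.36 kPa; surcharge term q·N_q = 20.13 × 13.2 = 265.72 kPa; self-weight term 0.5·γ·B·N_γ·s_γ = 0.5 × 10.79 × 2.99 × 9.46 × 0.91 = 138.87 kPa.
q_ult = 182.36 + 265.72 + 138.87 = 586.94 kPa.
q_net = 586.94 − 20.13 = 566.81 kPa.
q_all(net) = 566.81 / 3 = 188.94 kPa.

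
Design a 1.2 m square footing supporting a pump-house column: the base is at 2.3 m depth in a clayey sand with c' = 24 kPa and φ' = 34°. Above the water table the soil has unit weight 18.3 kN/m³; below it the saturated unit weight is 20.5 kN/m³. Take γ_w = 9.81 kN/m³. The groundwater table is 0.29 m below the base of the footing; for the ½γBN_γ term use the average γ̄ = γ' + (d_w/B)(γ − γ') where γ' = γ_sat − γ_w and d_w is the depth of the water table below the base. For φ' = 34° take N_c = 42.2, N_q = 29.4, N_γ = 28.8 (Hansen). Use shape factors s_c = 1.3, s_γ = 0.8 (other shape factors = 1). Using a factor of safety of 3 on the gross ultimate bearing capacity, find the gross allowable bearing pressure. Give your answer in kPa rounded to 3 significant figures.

q_all ≈ 909 kPa

Overburden at base level: q = 18.3 × 2.3 = 42.09 kPa.
The water table is 0.29 m below the base (< B = 1.2 m), so the ½γBN_γ term uses γ̄ = γ' + (d_w/B)(γ − γ') = 10.69 + (0.29/1.2)(18.3 − 10.69) = 12.529 kN/m³.
Cohesion term c·N_c·s_c = 24 × 42.2 × 1.3 = 1316.6 kPa; surcharge term q·N_q = 42.09 × 29.4 = 1237.4 kPa; self-weight term 0.5·γ·B·N_γ·s_γ = 0.5 × 12.529 × 1.2 × 28.8 × 0.8 = 173.2 kPa.
q_ult = 1316.6 + 1237.4 + 173.2 = 2727.3 kPa.
q_all = 2727.3 / 3 = 909.1 kPa.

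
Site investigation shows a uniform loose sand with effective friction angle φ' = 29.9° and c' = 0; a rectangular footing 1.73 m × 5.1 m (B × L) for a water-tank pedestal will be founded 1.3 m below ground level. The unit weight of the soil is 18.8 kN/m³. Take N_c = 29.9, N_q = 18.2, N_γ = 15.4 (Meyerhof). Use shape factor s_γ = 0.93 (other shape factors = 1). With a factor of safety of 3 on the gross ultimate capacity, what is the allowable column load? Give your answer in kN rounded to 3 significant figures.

P_all ≈ 1990 kN

Effective surcharge at the founding depth q = γ·D_f = 18.8 × 1.3 = 24.44 kPa.
q_ult = q·N_q + 0.5·γ·B·N_γ·s_γ
     = 24.44 × 18.2 + 0.5 × 18.8 × 1.73 × 15.4 × 0.93
     = 444.81 + 232.9 = 677.71 kPa.
Gross allowable pressure q_all = 677.71 / 3 = 225.9 kPa.
Footing area = 8.823 m², so allowable column load = 225.9 × 8.823 = 1993.2 kN.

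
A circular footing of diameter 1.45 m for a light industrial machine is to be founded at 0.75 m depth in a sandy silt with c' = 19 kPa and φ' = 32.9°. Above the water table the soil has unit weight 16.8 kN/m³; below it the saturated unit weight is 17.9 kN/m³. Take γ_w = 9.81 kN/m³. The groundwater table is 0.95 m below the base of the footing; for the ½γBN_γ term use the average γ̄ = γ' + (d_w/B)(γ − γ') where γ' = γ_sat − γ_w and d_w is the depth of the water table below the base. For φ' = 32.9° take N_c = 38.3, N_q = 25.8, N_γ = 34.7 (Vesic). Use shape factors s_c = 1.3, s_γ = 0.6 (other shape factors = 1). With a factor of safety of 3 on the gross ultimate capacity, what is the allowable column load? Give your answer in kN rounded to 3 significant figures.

Overburden at base level: q = 16.8 × 0.75 = 12.6 kPa.
The water table is 0.95 m below the base (< B = 1.45 m), so the ½γBN_γ term uses γ̄ = γ' + (d_w/B)(γ − γ') = 8.09 + (0.95/1.45)(16.8 − 8.09) = 13.797 kN/m³.
Cohesion term c·N_c·s_c = 19 × 38.3 × 1.3 = 946.01 kPa; surcharge term q·N_q = 12.6 × 25.8 = 325.08 kPa; self-weight term 0.5·γ·B·N_γ·s_γ = 0.5 × 13.797 × 1.45 × 34.7 × 0.6 = 208.25 kPa.
q_ult = 946.01 + 325.08 + 208.25 = 1479.3 kPa.
Gross allowable pressure q_all = 1479.3 / 3 = 493.11 kPa.
Footing area = 1.6513 m², so allowable column load = 493.11 × 1.6513 = 814.28 kN.

P_all ≈ 814 kN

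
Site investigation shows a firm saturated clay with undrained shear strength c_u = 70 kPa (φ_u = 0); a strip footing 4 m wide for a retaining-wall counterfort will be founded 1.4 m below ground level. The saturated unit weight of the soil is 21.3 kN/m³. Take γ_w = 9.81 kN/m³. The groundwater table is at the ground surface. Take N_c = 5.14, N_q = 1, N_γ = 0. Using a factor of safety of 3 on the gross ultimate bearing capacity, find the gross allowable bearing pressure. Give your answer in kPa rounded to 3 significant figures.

With the water table at the surface the whole profile is submerged: γ' = 21.3 − 9.81 = 11.49 kN/m³, so q = γ'·D_f = 16.086 kPa.
q_ult = c·N_c + q·N_q
     = 70 × 5.14 + 16.086 × 1
     = 359.8 + 16.086 = 375.89 kPa.
q_all = 375.89 / 3 = 125.3 kPa.

q_all ≈ 125 kPa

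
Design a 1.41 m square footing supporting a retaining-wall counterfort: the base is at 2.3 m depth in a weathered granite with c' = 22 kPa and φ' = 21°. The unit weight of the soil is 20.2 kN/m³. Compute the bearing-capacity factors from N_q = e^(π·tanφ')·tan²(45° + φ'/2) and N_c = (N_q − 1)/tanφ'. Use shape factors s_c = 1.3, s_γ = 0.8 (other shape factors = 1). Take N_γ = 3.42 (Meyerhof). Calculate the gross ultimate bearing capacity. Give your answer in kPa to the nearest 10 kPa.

tan21° = 0.3839, so N_q = e^(π×0.3839)·tan²(55.5°) = 3.34 × 2.117 = 7.07.
N_c = (7.07 − 1)/tan21° = 15.81.
Effective surcharge at the founding depth q = γ·D_f = 20.2 × 2.3 = 46.46 kPa.
q_ult = c·N_c·s_c + q·N_q + 0.5·γ·B·N_γ·s_γ
     = 22 × 15.815 × 1.3 + 46.46 × 7.0708 + 0.5 × 20.2 × 1.41 × 3.42 × 0.8
     = 452.31 + 328.51 + 38.963 = 819.78 kPa.

q_ult ≈ 820 kPa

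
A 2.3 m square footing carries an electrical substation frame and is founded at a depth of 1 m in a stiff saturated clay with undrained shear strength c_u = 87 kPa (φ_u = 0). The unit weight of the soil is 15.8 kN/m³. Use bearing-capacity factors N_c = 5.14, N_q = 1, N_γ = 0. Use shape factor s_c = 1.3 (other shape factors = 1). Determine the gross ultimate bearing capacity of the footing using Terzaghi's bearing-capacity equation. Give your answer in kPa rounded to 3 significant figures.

Effective surcharge at the founding depth q = γ·D_f = 15.8 × 1 = 15.8 kPa.
q_ult = c·N_c·s_c + q·N_q
     = 87 × 5.14 × 1.3 + 15.8 × 1
     = 581.33 + 15.8 = 597.13 kPa.

q_ult ≈ 597 kPa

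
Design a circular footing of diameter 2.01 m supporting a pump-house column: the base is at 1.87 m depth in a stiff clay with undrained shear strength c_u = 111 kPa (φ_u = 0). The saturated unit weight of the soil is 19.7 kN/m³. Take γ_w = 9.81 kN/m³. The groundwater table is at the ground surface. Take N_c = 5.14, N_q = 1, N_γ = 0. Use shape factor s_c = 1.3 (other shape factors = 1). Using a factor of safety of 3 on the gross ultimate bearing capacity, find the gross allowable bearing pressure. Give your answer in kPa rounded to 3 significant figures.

q_all ≈ 253 kPa

γ' = 19.7 − 9.81 = 9.89 kN/m³ (submerged throughout). q = 9.89 × 1.87 = 18.494 kPa.
c·N_c·s_c = 111 × 5.14 × 1.3 = 741.7 kPa
q·N_q = 18.494 × 1 = 18.494 kPa
q_ult = 741.7 + 18.494 = 760.2 kPa.
q_all = 760.2 / 3 = 253.4 kPa.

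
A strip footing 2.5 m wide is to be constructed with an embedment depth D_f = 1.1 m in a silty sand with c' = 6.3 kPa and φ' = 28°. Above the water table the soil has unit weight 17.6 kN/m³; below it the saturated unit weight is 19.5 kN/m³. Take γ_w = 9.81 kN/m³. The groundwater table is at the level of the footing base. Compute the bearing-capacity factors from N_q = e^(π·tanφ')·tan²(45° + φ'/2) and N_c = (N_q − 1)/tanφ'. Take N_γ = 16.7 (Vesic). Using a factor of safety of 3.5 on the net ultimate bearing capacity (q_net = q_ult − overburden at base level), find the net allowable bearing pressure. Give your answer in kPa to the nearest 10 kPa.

N_q = e^(π·tan28°)·tan²(59°) = 14.72; N_c = (N_q − 1)/tanφ' = 25.8.
Overburden at base level: q = 17.6 × 1.1 = 19.36 kPa.
Below the base the soil is submerged, so the ½γBN_γ term uses γ' = 19.5 − 9.81 = 9.69 kN/m³.
Cohesion term c·N_c = 6.3 × 25.803 = 162.56 kPa; surcharge term q·N_q = 19.36 × 14.72 = 284.98 kPa; self-weight term 0.5·γ·B·N_γ = 0.5 × 9.69 × 2.5 × 16.7 = 202.28 kPa.
q_ult = 162.56 + 284.98 + 202.28 = 649.82 kPa.
q_net = 649.82 − 19.36 = 630.46 kPa.
q_all(net) = 630.46 / 3.5 = 180.13 kPa.

q_all(net) ≈ 180 kPa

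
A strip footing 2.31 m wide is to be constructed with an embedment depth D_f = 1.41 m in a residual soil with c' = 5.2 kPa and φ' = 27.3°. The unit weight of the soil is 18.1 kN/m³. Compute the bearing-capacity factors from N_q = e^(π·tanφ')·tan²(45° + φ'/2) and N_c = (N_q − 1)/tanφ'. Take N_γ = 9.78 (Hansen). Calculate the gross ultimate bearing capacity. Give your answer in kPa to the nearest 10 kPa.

q_ult ≈ 680 kPa

tan27.3° = 0.5161, so N_q = e^(π×0.5161)·tan²(58.65°) = 5.061 × 2.694 = 13.64.
N_c = (13.64 − 1)/tan27.3° = 24.48.
q = γ·D_f = 18.1 × 1.41 = 25.521 kPa.
c·N_c = 5.2 × 24.481 = 127.3 kPa
q·N_q = 25.521 × 13.636 = 348 kPa
0.5·γ·B·N_γ = 0.5 × 18.1 × 2.31 × 9.78 = 204.46 kPa
q_ult = 127.3 + 348 + 204.46 = 679.76 kPa.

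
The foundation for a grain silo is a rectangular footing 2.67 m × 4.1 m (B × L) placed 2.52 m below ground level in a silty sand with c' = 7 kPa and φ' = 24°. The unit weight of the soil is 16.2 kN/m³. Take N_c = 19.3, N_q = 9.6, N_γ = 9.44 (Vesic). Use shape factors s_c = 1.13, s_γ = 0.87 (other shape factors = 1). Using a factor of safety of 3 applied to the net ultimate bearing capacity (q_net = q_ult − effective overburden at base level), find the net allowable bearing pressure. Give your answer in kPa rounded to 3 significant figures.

q_all(net) ≈ 227 kPa

Effective surcharge at the founding depth q = γ·D_f = 16.2 × 2.52 = 40.824 kPa.
q_ult = c·N_c·s_c + q·N_q + 0.5·γ·B·N_γ·s_γ
     = 7 × 19.3 × 1.13 + 40.824 × 9.6 + 0.5 × 16.2 × 2.67 × 9.44 × 0.87
     = 152.66 + 391.91 + 177.62 = 722.19 kPa.
Net ultimate: q_net = 722.19 − 40.824 = 681.37 kPa.
q_all(net) = 681.37 / 3 = 227.12 kPa.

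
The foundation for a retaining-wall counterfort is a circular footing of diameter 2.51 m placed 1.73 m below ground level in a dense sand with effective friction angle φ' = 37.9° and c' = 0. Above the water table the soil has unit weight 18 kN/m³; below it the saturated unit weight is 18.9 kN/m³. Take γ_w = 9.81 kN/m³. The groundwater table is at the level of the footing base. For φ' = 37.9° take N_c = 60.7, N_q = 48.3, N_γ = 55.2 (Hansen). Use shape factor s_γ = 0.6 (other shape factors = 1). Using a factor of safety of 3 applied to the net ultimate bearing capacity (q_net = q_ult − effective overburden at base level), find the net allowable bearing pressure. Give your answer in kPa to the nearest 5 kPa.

Effective surcharge at the founding depth q = γ·D_f = 18 × 1.73 = 31.14 kPa.
The water table coincides with the base, so in the self-weight term γ → γ' = 9.09 kN/m³.
q_ult = q·N_q + 0.5·γ·B·N_γ·s_γ
     = 31.14 × 48.3 + 0.5 × 9.09 × 2.51 × 55.2 × 0.6
     = 1504.1 + 377.83 = 1881.9 kPa.
Net ultimate: q_net = 1881.9 − 31.14 = 1850.8 kPa.
q_all(net) = 1850.8 / 3 = 616.92 kPa.

q_all(net) ≈ 615 kPa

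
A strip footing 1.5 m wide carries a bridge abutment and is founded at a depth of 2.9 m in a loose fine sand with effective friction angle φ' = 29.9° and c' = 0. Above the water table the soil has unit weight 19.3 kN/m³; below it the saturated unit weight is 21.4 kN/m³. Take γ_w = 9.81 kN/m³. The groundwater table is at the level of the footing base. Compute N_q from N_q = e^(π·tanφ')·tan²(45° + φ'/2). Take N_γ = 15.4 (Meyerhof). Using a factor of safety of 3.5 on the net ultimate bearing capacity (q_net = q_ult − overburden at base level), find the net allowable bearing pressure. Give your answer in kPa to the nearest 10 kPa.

N_q = e^(π·tan29.9°)·tan²(59.95°) = 18.19.
Overburden at base level: q = 19.3 × 2.9 = 55.97 kPa.
Below the base the soil is submerged, so the ½γBN_γ term uses γ' = 21.4 − 9.81 = 11.59 kN/m³.
Surcharge term q·N_q = 55.97 × 18.194 = 1018.3 kPa; self-weight term 0.5·γ·B·N_γ = 0.5 × 11.59 × 1.5 × 15.4 = 133.86 kPa.
q_ult = 1018.3 + 133.86 = 1152.2 kPa.
q_net = 1152.2 − 55.97 = 1096.2 kPa.
q_all(net) = 1096.2 / 3.5 = 313.2 kPa.

q_all(net) ≈ 310 kPa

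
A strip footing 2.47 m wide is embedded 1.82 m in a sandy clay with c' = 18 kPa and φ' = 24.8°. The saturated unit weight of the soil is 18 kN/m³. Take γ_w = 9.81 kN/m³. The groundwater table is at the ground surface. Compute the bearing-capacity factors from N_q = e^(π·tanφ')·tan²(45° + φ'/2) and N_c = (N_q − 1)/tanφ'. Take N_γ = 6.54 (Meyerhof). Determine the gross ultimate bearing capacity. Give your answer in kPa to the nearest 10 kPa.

tan24.8° = 0.4621, so N_q = e^(π×0.4621)·tan²(57.4°) = 4.27 × 2.445 = 10.44.
N_c = (10.44 − 1)/tan24.8° = 20.43.
γ' = 18 − 9.81 = 8.19 kN/m³ (submerged throughout). q = 8.19 × 1.82 = 14.906 kPa; the same γ' applies in the ½γBN_γ term.
c·N_c = 18 × 20.431 = 367.75 kPa
q·N_q = 14.906 × 10.44 = 155.62 kPa
0.5·γ·B·N_γ = 0.5 × 8.19 × 2.47 × 6.54 = 66.15 kPa
q_ult = 367.75 + 155.62 + 66.15 = 589.52 kPa.

q_ult ≈ 590 kPa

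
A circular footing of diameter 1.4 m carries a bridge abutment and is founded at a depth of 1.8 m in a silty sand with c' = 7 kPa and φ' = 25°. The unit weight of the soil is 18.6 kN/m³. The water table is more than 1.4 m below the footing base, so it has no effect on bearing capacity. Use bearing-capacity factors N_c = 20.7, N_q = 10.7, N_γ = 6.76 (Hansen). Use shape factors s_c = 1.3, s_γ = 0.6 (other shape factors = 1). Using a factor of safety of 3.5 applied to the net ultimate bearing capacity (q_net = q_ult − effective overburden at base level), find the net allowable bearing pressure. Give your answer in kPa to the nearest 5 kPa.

Overburden at base level: q = 18.6 × 1.8 = 33.48 kPa.
Cohesion term c·N_c·s_c = 7 × 20.7 × 1.3 = 188.37 kPa; surcharge term q·N_q = 33.48 × 10.7 = 358.24 kPa; self-weight term 0.5·γ·B·N_γ·s_γ = 0.5 × 18.6 × 1.4 × 6.76 × 0.6 = 52.809 kPa.
q_ult = 188.37 + 358.24 + 52.809 = 599.42 kPa.
Net ultimate: q_net = 599.42 − 33.48 = 565.94 kPa.
q_all(net) = 565.94 / 3.5 = 161.7 kPa.

q_all(net) ≈ 160 kPa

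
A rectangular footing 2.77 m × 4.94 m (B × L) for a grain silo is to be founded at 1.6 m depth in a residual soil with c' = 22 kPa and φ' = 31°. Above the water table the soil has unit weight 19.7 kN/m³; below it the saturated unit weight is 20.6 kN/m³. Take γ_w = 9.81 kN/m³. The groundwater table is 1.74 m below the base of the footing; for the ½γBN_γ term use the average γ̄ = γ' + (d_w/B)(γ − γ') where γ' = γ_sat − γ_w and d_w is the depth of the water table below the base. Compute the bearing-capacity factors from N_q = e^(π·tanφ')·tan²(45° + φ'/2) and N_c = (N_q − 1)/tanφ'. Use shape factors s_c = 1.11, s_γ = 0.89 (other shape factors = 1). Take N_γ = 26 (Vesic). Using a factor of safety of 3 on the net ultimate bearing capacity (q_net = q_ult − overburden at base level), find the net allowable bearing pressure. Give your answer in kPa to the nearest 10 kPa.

q_all(net) ≈ 650 kPa

N_q = e^(π·tan31°)·tan²(60.5°) = 20.63; N_c = (N_q − 1)/tanφ' = 32.67.
Overburden at base level: q = 19.7 × 1.6 = 31.52 kPa.
The water table is 1.74 m below the base (< B = 2.77 m), so the ½γBN_γ term uses γ̄ = γ' + (d_w/B)(γ − γ') = 10.79 + (1.74/2.77)(19.7 − 10.79) = 16.387 kN/m³.
Cohesion term c·N_c·s_c = 22 × 32.671 × 1.11 = 797.83 kPa; surcharge term q·N_q = 31.52 × 20.631 = 650.28 kPa; self-weight term 0.5·γ·B·N_γ·s_γ = 0.5 × 16.387 × 2.77 × 26 × 0.89 = 525.18 kPa.
q_ult = 797.83 + 650.28 + 525.18 = 1973.3 kPa.
q_net = 1973.3 − 31.52 = 1941.8 kPa.
q_all(net) = 1941.8 / 3 = 647.26 kPa.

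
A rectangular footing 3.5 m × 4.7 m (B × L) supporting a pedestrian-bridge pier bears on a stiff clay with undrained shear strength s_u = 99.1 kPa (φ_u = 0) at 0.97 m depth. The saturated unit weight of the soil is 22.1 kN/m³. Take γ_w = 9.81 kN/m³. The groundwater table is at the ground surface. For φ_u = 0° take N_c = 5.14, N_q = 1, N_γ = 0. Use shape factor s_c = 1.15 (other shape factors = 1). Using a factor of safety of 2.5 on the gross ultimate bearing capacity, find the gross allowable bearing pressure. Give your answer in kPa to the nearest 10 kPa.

q_all ≈ 240 kPa

With the water table at the surface the whole profile is submerged: γ' = 22.1 − 9.81 = 12.29 kN/m³, so q = γ'·D_f = 11.921 kPa.
q_ult = c·N_c·s_c + q·N_q
     = 99.1 × 5.14 × 1.15 + 11.921 × 1
     = 585.78 + 11.921 = 597.7 kPa.
q_all = 597.7 / 2.5 = 239.08 kPa.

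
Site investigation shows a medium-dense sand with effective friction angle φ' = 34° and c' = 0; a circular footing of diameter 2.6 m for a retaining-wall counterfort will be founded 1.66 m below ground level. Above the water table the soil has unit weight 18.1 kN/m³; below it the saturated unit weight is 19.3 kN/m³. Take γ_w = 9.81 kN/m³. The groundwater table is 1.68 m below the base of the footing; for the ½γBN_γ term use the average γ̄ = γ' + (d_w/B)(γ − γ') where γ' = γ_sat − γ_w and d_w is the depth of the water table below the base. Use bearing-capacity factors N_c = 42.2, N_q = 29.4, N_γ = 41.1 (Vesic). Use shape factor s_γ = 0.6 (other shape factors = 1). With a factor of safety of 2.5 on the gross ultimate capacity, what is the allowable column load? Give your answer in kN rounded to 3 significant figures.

P_all ≈ 2900 kN

Effective surcharge at the founding depth q = γ·D_f = 18.1 × 1.66 = 30.046 kPa.
With d_w = 1.68 m < B, γ̄ = 9.49 + (1.68/2.6) × (18.1 − 9.49) = 15.053 kN/m³.
q_ult = q·N_q + 0.5·γ·B·N_γ·s_γ
     = 30.046 × 29.4 + 0.5 × 15.053 × 2.6 × 41.1 × 0.6
     = 883.35 + 482.58 = 1365.9 kPa.
Gross allowable pressure q_all = 1365.9 / 2.5 = 546.37 kPa.
Footing area = 5.3093 m², so allowable column load = 546.37 × 5.3093 = 2900.9 kN.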